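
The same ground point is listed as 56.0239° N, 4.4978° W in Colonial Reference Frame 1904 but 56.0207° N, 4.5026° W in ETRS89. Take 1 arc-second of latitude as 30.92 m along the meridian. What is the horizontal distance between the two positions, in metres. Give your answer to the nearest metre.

Δφ = 56.0207° − 56.0239° = -0.0032°; Δλ = -4.5026° − -4.4978° = -0.0048°.
1° of latitude = 3600 × 30.92 = 111312 m.
ΔN = Δφ × 111312 = -356.2 m; ΔE = Δλ × 111312 × cos(56.0239°) = -0.0048 × 111312 × 0.558847 = -298.6 m.
Distance = √(ΔE² + ΔN²) = √((-298.6)² + (-356.2)²) = 464.8 m.

465 m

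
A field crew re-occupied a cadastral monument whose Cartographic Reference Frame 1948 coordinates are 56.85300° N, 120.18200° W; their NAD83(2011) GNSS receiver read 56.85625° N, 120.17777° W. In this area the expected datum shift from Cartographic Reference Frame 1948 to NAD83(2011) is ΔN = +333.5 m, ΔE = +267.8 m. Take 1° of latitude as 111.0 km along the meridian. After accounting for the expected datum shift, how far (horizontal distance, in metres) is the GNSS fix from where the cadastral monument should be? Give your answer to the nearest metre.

29 m

Observed coordinate differences: Δφ = +0.00325°, Δλ = +0.00423°.
Converting to metres (1° lat = 111000 m, cos φ = 0.546789): observed ΔN = 360.8 m, observed ΔE = 256.7 m.
Subtracting the expected shift leaves a residual of 360.8 − (333.5) = 27.3 m north and 256.7 − (267.8) = -11.1 m east.
Residual distance = √(27.3² + (-11.1)²) = 29.4 m.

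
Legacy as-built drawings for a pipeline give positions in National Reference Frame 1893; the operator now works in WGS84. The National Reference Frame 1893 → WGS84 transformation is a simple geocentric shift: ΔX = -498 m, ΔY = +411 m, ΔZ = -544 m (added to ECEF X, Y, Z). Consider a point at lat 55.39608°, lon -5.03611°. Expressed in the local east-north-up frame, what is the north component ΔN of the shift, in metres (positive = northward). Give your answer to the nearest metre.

ΔN = 129 m

At φ = 55.39608°, λ = -5.03611°: sin φ = 0.823098, cos φ = 0.567900, sin λ = -0.087784, cos λ = 0.996140.
ΔN = −sin φ cos λ·ΔX − sin φ sin λ·ΔY + cos φ·ΔZ = −(0.823098)(0.996140)(-498) − (0.823098)(-0.087784)(411) + (0.567900)(-544) = 129.08 m.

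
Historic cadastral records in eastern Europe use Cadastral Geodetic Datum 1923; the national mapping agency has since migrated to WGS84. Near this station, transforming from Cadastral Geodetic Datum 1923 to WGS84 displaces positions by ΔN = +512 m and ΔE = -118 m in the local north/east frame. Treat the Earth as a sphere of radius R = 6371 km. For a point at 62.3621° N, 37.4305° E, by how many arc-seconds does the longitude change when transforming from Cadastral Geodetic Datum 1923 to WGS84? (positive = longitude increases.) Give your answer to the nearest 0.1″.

Δλ = -8.2″

At latitude 62.3621°, cos φ = 0.463882.
One radian of longitude at latitude φ spans R cos φ, so Δλ = ΔE / (R cos φ) = -118.0 / (6371000 × 0.463882) = -3.9927e-05 rad = -8.236″.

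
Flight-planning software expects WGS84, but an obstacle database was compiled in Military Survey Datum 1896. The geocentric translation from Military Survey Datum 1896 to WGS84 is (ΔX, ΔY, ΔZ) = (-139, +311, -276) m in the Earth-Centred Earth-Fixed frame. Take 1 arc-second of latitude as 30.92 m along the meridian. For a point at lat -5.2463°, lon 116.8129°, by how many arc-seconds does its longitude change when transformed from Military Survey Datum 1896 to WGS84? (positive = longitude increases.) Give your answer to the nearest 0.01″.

Δλ = -0.53″

sin φ = -0.091437, cos φ = 0.995811, sin λ = 0.892484, cos λ = -0.451078.
East component: ΔE = −sin λ·ΔX + cos λ·ΔY = −(0.892484)(-139) + (-0.451078)(311) = -16.23 m.
1° of latitude spans 3600 × 30.92 = 111312 m; at latitude φ, 1° of longitude spans that × cos φ = 110845.7 m, so Δλ = -16.23 / 110845.7 × 3600 = -0.527″.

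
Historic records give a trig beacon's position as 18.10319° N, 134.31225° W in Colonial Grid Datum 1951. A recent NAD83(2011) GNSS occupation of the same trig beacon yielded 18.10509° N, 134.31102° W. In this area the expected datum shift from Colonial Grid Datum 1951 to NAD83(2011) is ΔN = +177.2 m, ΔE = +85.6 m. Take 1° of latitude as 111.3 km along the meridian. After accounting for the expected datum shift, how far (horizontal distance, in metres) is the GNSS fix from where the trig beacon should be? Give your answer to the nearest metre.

Observed coordinate differences: Δφ = +0.00190°, Δλ = +0.00123°.
Converting to metres (1° lat = 111300 m, cos φ = 0.950498): observed ΔN = 211.5 m, observed ΔE = 130.1 m.
Subtracting the expected shift leaves a residual of 211.5 − (177.2) = 34.3 m north and 130.1 − (85.6) = 44.5 m east.
Residual distance = √(34.3² + 44.5²) = 56.2 m.

56 m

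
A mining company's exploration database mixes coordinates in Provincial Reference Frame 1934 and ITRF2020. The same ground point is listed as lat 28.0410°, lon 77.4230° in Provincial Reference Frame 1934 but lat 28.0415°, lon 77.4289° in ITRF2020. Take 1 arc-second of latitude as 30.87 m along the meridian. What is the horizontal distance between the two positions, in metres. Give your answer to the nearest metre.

581 m

Δφ = 28.0415° − 28.0410° = +0.0005°; Δλ = 77.4289° − 77.4230° = +0.0059°.
1° of latitude = 3600 × 30.87 = 111132 m.
ΔN = Δφ × 111132 = 55.6 m; ΔE = Δλ × 111132 × cos(28.0410°) = +0.0059 × 111132 × 0.882611 = 578.7 m.
Distance = √(ΔE² + ΔN²) = √(578.7² + 55.6²) = 581.4 m.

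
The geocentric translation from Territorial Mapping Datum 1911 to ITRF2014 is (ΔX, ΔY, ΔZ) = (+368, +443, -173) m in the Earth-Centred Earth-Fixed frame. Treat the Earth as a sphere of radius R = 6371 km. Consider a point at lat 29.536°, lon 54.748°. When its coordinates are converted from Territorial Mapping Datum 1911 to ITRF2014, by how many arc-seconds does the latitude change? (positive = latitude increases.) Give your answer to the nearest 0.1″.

sin φ = 0.492970, cos φ = 0.870046, sin λ = 0.816621, cos λ = 0.577174.
North component: ΔN = −sin φ cos λ·ΔX − sin φ sin λ·ΔY + cos φ·ΔZ = −(0.492970)(0.577174)(368) − (0.492970)(0.816621)(443) + (0.870046)(-173) = -433.56 m.
1° of latitude spans πR/180 = 111195 m, so Δφ = -433.56 / 111195 × 3600 = -14.037″.

Δφ = -14.0″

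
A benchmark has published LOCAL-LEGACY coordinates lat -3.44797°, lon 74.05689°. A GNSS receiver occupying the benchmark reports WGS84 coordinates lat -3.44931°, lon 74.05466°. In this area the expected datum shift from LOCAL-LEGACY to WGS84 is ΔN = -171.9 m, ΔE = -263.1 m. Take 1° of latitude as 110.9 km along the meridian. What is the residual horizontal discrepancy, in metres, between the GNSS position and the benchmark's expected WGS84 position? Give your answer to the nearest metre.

28 m

Observed coordinate differences: Δφ = -0.00134°, Δλ = -0.00223°.
Converting to metres (1° lat = 110900 m, cos φ = 0.998190): observed ΔN = -148.6 m, observed ΔE = -246.9 m.
Subtracting the expected shift leaves a residual of -148.6 − (-171.9) = 23.3 m north and -246.9 − (-263.1) = 16.2 m east.
Residual distance = √(23.3² + 16.2²) = 28.4 m.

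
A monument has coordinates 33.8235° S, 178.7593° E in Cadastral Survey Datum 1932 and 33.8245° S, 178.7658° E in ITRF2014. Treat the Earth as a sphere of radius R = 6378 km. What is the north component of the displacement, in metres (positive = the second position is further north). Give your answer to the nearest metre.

ΔN = -111 m

Δφ = -33.8245° − -33.8235° = -0.0010°; Δλ = 178.7658° − 178.7593° = +0.0065°.
1° along a meridian = πR/180 = 111317 m.
ΔN = Δφ × 111317 = -111.3 m; ΔE = Δλ × 111317 × cos(-33.8235°) = +0.0065 × 111317 × 0.830756 = 601.1 m.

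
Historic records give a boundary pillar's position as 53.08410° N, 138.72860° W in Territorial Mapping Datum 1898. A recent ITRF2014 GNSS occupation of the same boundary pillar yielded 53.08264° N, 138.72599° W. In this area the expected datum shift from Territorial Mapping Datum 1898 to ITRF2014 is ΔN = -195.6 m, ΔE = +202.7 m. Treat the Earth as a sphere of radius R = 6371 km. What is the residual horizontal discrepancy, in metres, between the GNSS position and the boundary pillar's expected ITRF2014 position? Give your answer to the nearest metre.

44 m

Observed coordinate differences: Δφ = -0.00146°, Δλ = +0.00261°.
Converting to metres (1° lat = 111195 m, cos φ = 0.600642): observed ΔN = -162.3 m, observed ΔE = 174.3 m.
Subtracting the expected shift leaves a residual of -162.3 − (-195.6) = 33.3 m north and 174.3 − (202.7) = -28.4 m east.
Residual distance = √(33.3² + (-28.4)²) = 43.7 m.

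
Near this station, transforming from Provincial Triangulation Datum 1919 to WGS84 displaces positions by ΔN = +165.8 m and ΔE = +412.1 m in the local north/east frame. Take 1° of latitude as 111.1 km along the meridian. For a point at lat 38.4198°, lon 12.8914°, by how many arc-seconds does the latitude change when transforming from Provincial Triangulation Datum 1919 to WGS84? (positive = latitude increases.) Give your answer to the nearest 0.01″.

1° of latitude = 111.1 km, so Δφ = 165.8 / 111100 = 0.0014923° = 5.372″.

Δφ = 5.37″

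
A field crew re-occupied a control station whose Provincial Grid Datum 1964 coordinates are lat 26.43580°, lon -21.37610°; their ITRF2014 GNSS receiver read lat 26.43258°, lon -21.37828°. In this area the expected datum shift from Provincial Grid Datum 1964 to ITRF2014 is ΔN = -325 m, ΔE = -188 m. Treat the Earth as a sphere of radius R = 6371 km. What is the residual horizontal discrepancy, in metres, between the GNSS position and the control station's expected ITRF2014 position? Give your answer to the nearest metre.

44 m

Observed coordinate differences: Δφ = -0.00322°, Δλ = -0.00218°.
Converting to metres (1° lat = 111195 m, cos φ = 0.895434): observed ΔN = -358.0 m, observed ΔE = -217.1 m.
Subtracting the expected shift leaves a residual of -358.0 − (-325) = -33.0 m north and -217.1 − (-188) = -29.1 m east.
Residual distance = √((-33.0)² + (-29.1)²) = 44.0 m.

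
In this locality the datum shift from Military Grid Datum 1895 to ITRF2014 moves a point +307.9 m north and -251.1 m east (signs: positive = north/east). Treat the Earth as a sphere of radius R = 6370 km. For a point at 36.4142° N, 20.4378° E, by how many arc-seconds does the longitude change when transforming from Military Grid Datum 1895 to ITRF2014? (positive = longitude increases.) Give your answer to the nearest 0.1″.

At latitude 36.4142°, cos φ = 0.804747.
One radian of longitude at latitude φ spans R cos φ, so Δλ = ΔE / (R cos φ) = -251.1 / (6370000 × 0.804747) = -4.8983e-05 rad = -10.104″.

Δλ = -10.1″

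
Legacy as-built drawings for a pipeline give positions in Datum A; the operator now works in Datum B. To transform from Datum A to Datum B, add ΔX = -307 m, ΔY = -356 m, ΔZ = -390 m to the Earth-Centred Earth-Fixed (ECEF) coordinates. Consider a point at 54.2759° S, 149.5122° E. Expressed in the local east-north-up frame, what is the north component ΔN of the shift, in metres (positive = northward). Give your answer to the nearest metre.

The local north axis is (−sin φ cos λ, −sin φ sin λ, cos φ), giving ΔN = 214.774 − 146.633 − 227.714 = -159.57 m.

ΔN = -160 m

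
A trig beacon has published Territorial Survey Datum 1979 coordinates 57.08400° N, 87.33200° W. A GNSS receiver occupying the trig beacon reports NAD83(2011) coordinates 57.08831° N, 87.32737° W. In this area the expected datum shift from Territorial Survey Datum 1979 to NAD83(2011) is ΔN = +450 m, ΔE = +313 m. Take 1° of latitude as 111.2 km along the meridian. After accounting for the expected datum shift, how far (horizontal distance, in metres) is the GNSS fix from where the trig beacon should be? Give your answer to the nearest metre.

Observed coordinate differences: Δφ = +0.00431°, Δλ = +0.00463°.
Converting to metres (1° lat = 111200 m, cos φ = 0.543409): observed ΔN = 479.3 m, observed ΔE = 279.8 m.
Subtracting the expected shift leaves a residual of 479.3 − (450) = 29.3 m north and 279.8 − (313) = -33.2 m east.
Residual distance = √(29.3² + (-33.2)²) = 44.3 m.

44 m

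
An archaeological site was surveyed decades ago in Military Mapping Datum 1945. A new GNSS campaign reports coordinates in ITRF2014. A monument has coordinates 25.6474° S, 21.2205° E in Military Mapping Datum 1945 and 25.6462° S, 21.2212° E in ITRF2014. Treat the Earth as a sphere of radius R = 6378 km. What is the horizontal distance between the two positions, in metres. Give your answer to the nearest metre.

151 m

Δφ = -25.6462° − -25.6474° = +0.0012°; Δλ = 21.2212° − 21.2205° = +0.0007°.
1° along a meridian = πR/180 = 111317 m.
ΔN = Δφ × 111317 = 133.6 m; ΔE = Δλ × 111317 × cos(-25.6474°) = +0.0007 × 111317 × 0.901475 = 70.2 m.
Distance = √(ΔE² + ΔN²) = √(70.2² + 133.6²) = 150.9 m.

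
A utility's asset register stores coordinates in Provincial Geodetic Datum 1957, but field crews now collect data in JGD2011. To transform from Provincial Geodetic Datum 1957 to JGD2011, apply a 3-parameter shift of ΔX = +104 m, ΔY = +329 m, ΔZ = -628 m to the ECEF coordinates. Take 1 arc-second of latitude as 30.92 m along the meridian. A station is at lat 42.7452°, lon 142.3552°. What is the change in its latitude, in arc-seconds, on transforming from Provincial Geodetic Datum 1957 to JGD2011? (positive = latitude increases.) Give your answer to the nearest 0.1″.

Δφ = -17.5″

sin φ = 0.678739, cos φ = 0.734379, sin λ = 0.610764, cos λ = -0.791812.
North component: ΔN = −sin φ cos λ·ΔX − sin φ sin λ·ΔY + cos φ·ΔZ = −(0.678739)(-0.791812)(104) − (0.678739)(0.610764)(329) + (0.734379)(-628) = -541.68 m.
1° of latitude spans 3600 × 30.92 = 111312 m, so Δφ = -541.68 / 111312 × 3600 = -17.519″.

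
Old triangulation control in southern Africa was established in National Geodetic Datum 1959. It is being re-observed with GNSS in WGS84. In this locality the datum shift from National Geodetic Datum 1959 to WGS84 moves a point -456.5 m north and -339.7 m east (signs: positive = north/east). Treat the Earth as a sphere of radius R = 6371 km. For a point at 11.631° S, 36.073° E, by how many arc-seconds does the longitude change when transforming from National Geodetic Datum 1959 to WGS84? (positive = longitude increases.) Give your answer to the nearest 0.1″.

At latitude -11.631°, cos φ = 0.979466.
One radian of longitude at latitude φ spans R cos φ, so Δλ = ΔE / (R cos φ) = -339.7 / (6371000 × 0.979466) = -5.4438e-05 rad = -11.229″.

Δλ = -11.2″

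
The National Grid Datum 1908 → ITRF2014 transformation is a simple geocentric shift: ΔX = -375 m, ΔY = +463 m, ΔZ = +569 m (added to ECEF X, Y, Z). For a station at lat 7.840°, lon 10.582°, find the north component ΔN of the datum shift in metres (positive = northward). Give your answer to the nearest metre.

ΔN = 602 m

The local north axis is (−sin φ cos λ, −sin φ sin λ, cos φ), giving ΔN = 50.283 − 11.598 + 563.681 = 602.37 m.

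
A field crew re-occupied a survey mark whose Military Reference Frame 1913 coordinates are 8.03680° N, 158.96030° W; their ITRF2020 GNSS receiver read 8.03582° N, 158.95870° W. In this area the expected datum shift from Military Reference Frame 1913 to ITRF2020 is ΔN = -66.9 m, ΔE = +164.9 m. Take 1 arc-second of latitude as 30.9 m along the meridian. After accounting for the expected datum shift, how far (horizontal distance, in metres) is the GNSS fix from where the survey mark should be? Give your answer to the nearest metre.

Observed coordinate differences: Δφ = -0.00098°, Δλ = +0.00160°.
Converting to metres (1° lat = 111240 m, cos φ = 0.990178): observed ΔN = -109.0 m, observed ΔE = 176.2 m.
Subtracting the expected shift leaves a residual of -109.0 − (-66.9) = -42.1 m north and 176.2 − (164.9) = 11.3 m east.
Residual distance = √((-42.1)² + 11.3²) = 43.6 m.

44 m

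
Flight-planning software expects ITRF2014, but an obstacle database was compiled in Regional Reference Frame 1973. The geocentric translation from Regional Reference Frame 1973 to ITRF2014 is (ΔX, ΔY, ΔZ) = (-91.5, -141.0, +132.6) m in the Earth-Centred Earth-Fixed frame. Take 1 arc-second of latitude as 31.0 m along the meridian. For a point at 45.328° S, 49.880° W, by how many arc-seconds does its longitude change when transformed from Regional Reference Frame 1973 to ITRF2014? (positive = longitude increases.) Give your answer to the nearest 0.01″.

sin φ = -0.711143, cos φ = 0.703047, sin λ = -0.764697, cos λ = 0.644391.
East component: ΔE = −sin λ·ΔX + cos λ·ΔY = −(-0.764697)(-91.5) + (0.644391)(-141.0) = -160.83 m.
1° of latitude spans 3600 × 31.00 = 111600 m; at latitude φ, 1° of longitude spans that × cos φ = 78460.1 m, so Δλ = -160.83 / 78460.1 × 3600 = -7.379″.

Δλ = -7.38″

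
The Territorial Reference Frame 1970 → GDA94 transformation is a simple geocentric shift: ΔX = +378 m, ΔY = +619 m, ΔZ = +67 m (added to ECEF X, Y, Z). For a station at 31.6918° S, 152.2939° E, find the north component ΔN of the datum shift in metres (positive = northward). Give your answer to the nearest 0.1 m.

At φ = -31.6918°, λ = 152.2939°: sin φ = -0.525350, cos φ = 0.850886, sin λ = 0.464936, cos λ = -0.885344.
ΔN = −sin φ cos λ·ΔX − sin φ sin λ·ΔY + cos φ·ΔZ = −(-0.525350)(-0.885344)(378) − (-0.525350)(0.464936)(619) + (0.850886)(67) = 32.39 m.

ΔN = 32.4 m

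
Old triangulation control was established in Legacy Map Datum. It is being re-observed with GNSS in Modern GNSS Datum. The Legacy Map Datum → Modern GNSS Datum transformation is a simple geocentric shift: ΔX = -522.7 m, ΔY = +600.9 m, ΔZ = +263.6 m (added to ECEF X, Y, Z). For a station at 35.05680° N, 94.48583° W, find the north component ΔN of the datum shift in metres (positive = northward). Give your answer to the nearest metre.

ΔN = 536 m

At φ = 35.05680°, λ = -94.48583°: sin φ = 0.574388, cos φ = 0.818583, sin λ = -0.996937, cos λ = -0.078213.
ΔN = −sin φ cos λ·ΔX − sin φ sin λ·ΔY + cos φ·ΔZ = −(0.574388)(-0.078213)(-522.7) − (0.574388)(-0.996937)(600.9) + (0.818583)(263.6) = 536.39 m.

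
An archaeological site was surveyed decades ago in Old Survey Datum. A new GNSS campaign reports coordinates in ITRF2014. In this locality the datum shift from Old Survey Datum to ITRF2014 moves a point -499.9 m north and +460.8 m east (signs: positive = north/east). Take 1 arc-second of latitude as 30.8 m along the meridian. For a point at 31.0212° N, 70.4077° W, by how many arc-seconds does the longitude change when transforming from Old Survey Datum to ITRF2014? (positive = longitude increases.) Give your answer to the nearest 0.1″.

Δλ = 17.5″

At latitude 31.0212°, cos φ = 0.856977.
1″ of longitude at this latitude = 30.80 × cos φ = 26.3949 m, so Δλ = 460.8 / 26.3949 = 17.458″.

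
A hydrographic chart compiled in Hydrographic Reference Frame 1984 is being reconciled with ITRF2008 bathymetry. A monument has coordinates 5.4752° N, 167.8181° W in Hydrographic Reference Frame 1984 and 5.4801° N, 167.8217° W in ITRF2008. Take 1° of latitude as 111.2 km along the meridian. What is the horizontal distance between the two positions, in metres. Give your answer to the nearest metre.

Δφ = 5.4801° − 5.4752° = +0.0049°; Δλ = -167.8217° − -167.8181° = -0.0036°.
ΔN = Δφ × 111200 = 544.9 m; ΔE = Δλ × 111200 × cos(5.4752°) = -0.0036 × 111200 × 0.995438 = -398.5 m.
Distance = √(ΔE² + ΔN²) = √((-398.5)² + 544.9²) = 675.0 m.

675 m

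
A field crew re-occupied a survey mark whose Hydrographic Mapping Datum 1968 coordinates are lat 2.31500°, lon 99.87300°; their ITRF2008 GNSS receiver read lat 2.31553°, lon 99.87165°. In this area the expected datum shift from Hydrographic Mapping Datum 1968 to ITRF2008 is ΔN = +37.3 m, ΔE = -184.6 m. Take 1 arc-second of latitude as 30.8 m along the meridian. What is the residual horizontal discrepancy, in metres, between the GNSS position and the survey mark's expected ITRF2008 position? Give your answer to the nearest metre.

41 m

Observed coordinate differences: Δφ = +0.00053°, Δλ = -0.00135°.
Converting to metres (1° lat = 110880 m, cos φ = 0.999184): observed ΔN = 58.8 m, observed ΔE = -149.6 m.
Subtracting the expected shift leaves a residual of 58.8 − (37.3) = 21.5 m north and -149.6 − (-184.6) = 35.0 m east.
Residual distance = √(21.5² + 35.0²) = 41.1 m.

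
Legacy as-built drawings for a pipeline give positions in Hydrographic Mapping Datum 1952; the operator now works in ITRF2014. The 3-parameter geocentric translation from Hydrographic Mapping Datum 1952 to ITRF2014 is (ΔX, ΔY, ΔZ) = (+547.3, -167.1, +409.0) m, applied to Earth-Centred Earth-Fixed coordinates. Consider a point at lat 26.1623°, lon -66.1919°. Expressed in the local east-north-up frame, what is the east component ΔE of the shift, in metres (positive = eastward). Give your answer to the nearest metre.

At φ = 26.1623°, λ = -66.1919°: sin φ = 0.440915, cos φ = 0.897549, sin λ = -0.914903, cos λ = 0.403675.
ΔE = −sin λ·ΔX + cos λ·ΔY = −(-0.914903)·(547.3) + (0.403675)·(-167.1) = 433.27 m.

ΔE = 433 m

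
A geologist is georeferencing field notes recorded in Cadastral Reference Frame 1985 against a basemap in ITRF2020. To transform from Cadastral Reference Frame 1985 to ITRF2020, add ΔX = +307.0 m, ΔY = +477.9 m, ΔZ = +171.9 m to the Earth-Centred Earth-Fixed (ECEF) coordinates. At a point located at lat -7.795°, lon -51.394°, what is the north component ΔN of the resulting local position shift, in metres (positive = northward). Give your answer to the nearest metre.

ΔN = 146 m

At φ = -7.795°, λ = -51.394°: sin φ = -0.135629, cos φ = 0.990760, sin λ = -0.781455, cos λ = 0.623961.
ΔN = −sin φ cos λ·ΔX − sin φ sin λ·ΔY + cos φ·ΔZ = −(-0.135629)(0.623961)(307.0) − (-0.135629)(-0.781455)(477.9) + (0.990760)(171.9) = 145.64 m.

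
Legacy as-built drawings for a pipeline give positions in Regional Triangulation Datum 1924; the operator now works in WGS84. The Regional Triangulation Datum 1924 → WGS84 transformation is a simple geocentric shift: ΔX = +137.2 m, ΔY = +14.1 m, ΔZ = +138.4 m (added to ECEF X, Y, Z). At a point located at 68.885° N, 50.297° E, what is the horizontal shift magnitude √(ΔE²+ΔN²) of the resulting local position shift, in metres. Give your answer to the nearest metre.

At φ = 68.885°, λ = 50.297°: sin φ = 0.932859, cos φ = 0.360241, sin λ = 0.769366, cos λ = 0.638808.
ΔE = −sin λ·ΔX + cos λ·ΔY = −(0.769366)·(137.2) + (0.638808)·(14.1) = -96.55 m.
ΔN = −sin φ cos λ·ΔX − sin φ sin λ·ΔY + cos φ·ΔZ = −(0.932859)(0.638808)(137.2) − (0.932859)(0.769366)(14.1) + (0.360241)(138.4) = -42.02 m.
Horizontal magnitude = √(ΔE² + ΔN²) = √((-96.55)² + (-42.02)²) = 105.30 m.

105 m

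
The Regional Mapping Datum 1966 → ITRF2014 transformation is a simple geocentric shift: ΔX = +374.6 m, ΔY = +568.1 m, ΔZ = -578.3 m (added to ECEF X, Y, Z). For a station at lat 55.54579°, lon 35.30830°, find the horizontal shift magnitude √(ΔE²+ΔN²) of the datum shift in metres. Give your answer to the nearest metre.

885 m

The local east axis at (φ, λ) is (−sin λ, cos λ, 0), so ΔE = −sin(35.30830°)·374.6 + cos(35.30830°)·568.1 = 247.09 m.
The local north axis is (−sin φ cos λ, −sin φ sin λ, cos φ), giving ΔN = -252.069 − 270.749 − 327.172 = -849.99 m.
Horizontal magnitude = √(ΔE² + ΔN²) = √(247.09² + (-849.99)²) = 885.18 m.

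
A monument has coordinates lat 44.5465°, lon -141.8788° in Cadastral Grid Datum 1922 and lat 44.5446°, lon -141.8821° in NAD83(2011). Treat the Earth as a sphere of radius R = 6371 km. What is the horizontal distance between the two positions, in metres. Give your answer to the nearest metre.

336 m

Δφ = 44.5446° − 44.5465° = -0.0019°; Δλ = -141.8821° − -141.8788° = -0.0033°.
1° along a meridian = πR/180 = 111195 m.
ΔN = Δφ × 111195 = -211.3 m; ΔE = Δλ × 111195 × cos(44.5465°) = -0.0033 × 111195 × 0.712681 = -261.5 m.
Distance = √(ΔE² + ΔN²) = √((-261.5)² + (-211.3)²) = 336.2 m.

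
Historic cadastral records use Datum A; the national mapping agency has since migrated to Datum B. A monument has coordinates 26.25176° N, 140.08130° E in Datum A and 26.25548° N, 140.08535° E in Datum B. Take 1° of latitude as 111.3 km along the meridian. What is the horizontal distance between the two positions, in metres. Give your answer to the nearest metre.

579 m

Δφ = 26.25548° − 26.25176° = +0.00372°; Δλ = 140.08535° − 140.08130° = +0.00405°.
ΔN = Δφ × 111300 = 414.0 m; ΔE = Δλ × 111300 × cos(26.25176°) = +0.00405 × 111300 × 0.896859 = 404.3 m.
Distance = √(ΔE² + ΔN²) = √(404.3² + 414.0²) = 578.7 m.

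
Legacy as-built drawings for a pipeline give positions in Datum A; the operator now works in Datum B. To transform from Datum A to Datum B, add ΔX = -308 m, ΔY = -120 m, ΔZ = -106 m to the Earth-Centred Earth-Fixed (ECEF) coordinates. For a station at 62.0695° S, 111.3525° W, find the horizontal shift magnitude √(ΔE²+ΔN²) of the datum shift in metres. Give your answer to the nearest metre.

285 m

The local east axis at (φ, λ) is (−sin λ, cos λ, 0), so ΔE = −sin(-111.3525°)·(-308) + cos(-111.3525°)·(-120) = -243.17 m.
The local north axis is (−sin φ cos λ, −sin φ sin λ, cos φ), giving ΔN = 99.081 + 98.744 − 49.650 = 148.18 m.
Horizontal magnitude = √(ΔE² + ΔN²) = √((-243.17)² + 148.18²) = 284.76 m.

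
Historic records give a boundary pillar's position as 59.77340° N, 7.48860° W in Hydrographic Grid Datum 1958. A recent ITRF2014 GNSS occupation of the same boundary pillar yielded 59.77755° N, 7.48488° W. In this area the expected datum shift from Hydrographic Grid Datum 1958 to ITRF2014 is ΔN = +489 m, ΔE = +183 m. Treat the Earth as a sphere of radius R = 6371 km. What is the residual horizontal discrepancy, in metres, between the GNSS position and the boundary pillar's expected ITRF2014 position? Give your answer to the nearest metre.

Observed coordinate differences: Δφ = +0.00415°, Δλ = +0.00372°.
Converting to metres (1° lat = 111195 m, cos φ = 0.503421): observed ΔN = 461.5 m, observed ΔE = 208.2 m.
Subtracting the expected shift leaves a residual of 461.5 − (489) = -27.5 m north and 208.2 − (183) = 25.2 m east.
Residual distance = √((-27.5)² + 25.2²) = 37.4 m.

37 m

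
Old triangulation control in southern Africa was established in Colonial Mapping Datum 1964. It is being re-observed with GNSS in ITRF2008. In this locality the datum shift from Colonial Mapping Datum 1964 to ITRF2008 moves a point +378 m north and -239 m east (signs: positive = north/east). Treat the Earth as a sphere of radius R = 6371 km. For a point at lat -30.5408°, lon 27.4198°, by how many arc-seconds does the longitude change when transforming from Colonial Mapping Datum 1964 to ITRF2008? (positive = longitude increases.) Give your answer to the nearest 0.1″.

At latitude -30.5408°, cos φ = 0.861268.
One radian of longitude at latitude φ spans R cos φ, so Δλ = ΔE / (R cos φ) = -239.0 / (6371000 × 0.861268) = -4.3556e-05 rad = -8.984″.

Δλ = -9.0″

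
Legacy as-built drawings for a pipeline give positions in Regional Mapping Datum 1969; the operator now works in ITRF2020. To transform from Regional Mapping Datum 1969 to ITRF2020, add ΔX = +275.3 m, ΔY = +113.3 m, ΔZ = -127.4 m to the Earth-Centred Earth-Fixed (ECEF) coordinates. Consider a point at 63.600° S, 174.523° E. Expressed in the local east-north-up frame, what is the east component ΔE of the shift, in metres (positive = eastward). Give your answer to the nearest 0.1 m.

ΔE = -139.1 m

The local east axis at (φ, λ) is (−sin λ, cos λ, 0), so ΔE = −sin(174.523°)·275.3 + cos(174.523°)·113.3 = -139.06 m.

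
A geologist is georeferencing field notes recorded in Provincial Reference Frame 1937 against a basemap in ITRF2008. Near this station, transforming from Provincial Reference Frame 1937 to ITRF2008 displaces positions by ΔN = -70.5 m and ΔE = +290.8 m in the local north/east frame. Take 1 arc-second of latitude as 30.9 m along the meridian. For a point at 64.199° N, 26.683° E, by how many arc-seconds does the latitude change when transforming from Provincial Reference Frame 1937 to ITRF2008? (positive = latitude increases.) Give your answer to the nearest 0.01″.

Δφ = -2.28″

1″ of latitude = 30.90 m, so Δφ = -70.5 / 30.90 = -2.282″.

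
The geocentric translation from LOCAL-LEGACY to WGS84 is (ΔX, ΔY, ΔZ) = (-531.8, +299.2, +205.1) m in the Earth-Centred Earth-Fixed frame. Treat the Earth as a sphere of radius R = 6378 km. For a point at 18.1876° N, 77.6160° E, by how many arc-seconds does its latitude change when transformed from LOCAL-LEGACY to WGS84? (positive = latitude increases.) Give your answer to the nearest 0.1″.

sin φ = 0.312129, cos φ = 0.950040, sin λ = 0.976732, cos λ = 0.214463.
North component: ΔN = −sin φ cos λ·ΔX − sin φ sin λ·ΔY + cos φ·ΔZ = −(0.312129)(0.214463)(-531.8) − (0.312129)(0.976732)(299.2) + (0.950040)(205.1) = 139.24 m.
1° of latitude spans πR/180 = 111317 m, so Δφ = 139.24 / 111317 × 3600 = 4.503″.

Δφ = 4.5″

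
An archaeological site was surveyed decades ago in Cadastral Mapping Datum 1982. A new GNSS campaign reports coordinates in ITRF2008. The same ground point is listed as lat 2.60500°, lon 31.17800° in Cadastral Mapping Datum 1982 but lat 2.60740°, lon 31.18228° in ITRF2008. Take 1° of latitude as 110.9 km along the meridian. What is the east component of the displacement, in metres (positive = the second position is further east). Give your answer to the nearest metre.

ΔE = 474 m

Δφ = 2.60740° − 2.60500° = +0.00240°; Δλ = 31.18228° − 31.17800° = +0.00428°.
ΔN = Δφ × 110900 = 266.2 m; ΔE = Δλ × 110900 × cos(2.60500°) = +0.00428 × 110900 × 0.998967 = 474.2 m.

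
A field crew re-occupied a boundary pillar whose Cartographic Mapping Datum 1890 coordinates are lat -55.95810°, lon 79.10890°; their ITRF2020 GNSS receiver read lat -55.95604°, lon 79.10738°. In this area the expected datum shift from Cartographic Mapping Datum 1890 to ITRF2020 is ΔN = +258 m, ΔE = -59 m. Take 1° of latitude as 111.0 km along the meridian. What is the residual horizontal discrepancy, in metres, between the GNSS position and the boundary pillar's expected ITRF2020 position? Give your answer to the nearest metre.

Observed coordinate differences: Δφ = +0.00206°, Δλ = -0.00152°.
Converting to metres (1° lat = 111000 m, cos φ = 0.559799): observed ΔN = 228.7 m, observed ΔE = -94.4 m.
Subtracting the expected shift leaves a residual of 228.7 − (258) = -29.3 m north and -94.4 − (-59) = -35.4 m east.
Residual distance = √((-29.3)² + (-35.4)²) = 46.0 m.

46 m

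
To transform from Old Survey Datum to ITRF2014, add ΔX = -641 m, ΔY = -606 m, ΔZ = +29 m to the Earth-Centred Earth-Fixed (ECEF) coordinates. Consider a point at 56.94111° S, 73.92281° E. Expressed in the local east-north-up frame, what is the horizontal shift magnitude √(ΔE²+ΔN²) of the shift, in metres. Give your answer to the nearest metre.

766 m

The local east axis at (φ, λ) is (−sin λ, cos λ, 0), so ΔE = −sin(73.92281°)·(-641) + cos(73.92281°)·(-606) = 448.11 m.
The local north axis is (−sin φ cos λ, −sin φ sin λ, cos φ), giving ΔN = -148.776 − 488.031 + 15.820 = -620.99 m.
Horizontal magnitude = √(ΔE² + ΔN²) = √(448.11² + (-620.99)²) = 765.79 m.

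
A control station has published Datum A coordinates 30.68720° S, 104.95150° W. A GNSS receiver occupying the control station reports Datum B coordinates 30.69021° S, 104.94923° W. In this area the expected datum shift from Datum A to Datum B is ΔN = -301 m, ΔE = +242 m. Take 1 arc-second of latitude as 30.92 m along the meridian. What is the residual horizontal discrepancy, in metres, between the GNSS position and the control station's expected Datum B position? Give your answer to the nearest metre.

Observed coordinate differences: Δφ = -0.00301°, Δλ = +0.00227°.
Converting to metres (1° lat = 111312 m, cos φ = 0.859966): observed ΔN = -335.0 m, observed ΔE = 217.3 m.
Subtracting the expected shift leaves a residual of -335.0 − (-301) = -34.0 m north and 217.3 − (242) = -24.7 m east.
Residual distance = √((-34.0)² + (-24.7)²) = 42.1 m.

42 m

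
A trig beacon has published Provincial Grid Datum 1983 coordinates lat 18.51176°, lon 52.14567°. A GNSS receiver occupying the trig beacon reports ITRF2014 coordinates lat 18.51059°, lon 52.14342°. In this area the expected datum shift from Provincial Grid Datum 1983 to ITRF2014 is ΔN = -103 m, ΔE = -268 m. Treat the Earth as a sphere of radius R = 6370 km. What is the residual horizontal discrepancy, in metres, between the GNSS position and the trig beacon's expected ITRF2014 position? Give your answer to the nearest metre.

41 m

Observed coordinate differences: Δφ = -0.00117°, Δλ = -0.00225°.
Converting to metres (1° lat = 111177 m, cos φ = 0.948259): observed ΔN = -130.1 m, observed ΔE = -237.2 m.
Subtracting the expected shift leaves a residual of -130.1 − (-103) = -27.1 m north and -237.2 − (-268) = 30.8 m east.
Residual distance = √((-27.1)² + 30.8²) = 41.0 m.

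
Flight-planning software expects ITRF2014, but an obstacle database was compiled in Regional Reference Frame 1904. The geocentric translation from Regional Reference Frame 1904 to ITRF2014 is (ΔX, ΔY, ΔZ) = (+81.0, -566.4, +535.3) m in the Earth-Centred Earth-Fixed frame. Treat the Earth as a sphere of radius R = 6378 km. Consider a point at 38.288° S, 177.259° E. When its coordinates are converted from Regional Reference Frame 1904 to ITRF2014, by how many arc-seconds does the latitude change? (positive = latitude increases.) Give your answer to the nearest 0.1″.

sin φ = -0.619615, cos φ = 0.784906, sin λ = 0.047821, cos λ = -0.998856.
North component: ΔN = −sin φ cos λ·ΔX − sin φ sin λ·ΔY + cos φ·ΔZ = −(-0.619615)(-0.998856)(81.0) − (-0.619615)(0.047821)(-566.4) + (0.784906)(535.3) = 353.25 m.
1° of latitude spans πR/180 = 111317 m, so Δφ = 353.25 / 111317 × 3600 = 11.424″.

Δφ = 11.4″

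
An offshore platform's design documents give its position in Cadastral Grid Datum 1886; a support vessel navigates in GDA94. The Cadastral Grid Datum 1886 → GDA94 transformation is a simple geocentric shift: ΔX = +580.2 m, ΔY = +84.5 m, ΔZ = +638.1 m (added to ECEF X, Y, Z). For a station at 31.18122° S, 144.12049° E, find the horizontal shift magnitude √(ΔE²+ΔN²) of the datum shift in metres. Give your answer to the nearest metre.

524 m

The local east axis at (φ, λ) is (−sin λ, cos λ, 0), so ΔE = −sin(144.12049°)·580.2 + cos(144.12049°)·84.5 = -408.51 m.
The local north axis is (−sin φ cos λ, −sin φ sin λ, cos φ), giving ΔN = -243.397 + 25.641 + 545.916 = 328.16 m.
Horizontal magnitude = √(ΔE² + ΔN²) = √((-408.51)² + 328.16²) = 524.00 m.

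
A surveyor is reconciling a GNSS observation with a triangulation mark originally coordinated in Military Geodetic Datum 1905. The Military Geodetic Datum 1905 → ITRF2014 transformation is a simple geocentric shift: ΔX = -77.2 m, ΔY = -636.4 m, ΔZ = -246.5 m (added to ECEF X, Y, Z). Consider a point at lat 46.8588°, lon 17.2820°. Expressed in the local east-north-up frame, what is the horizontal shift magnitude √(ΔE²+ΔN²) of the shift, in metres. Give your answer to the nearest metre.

585 m

The local east axis at (φ, λ) is (−sin λ, cos λ, 0), so ΔE = −sin(17.2820°)·(-77.2) + cos(17.2820°)·(-636.4) = -584.74 m.
The local north axis is (−sin φ cos λ, −sin φ sin λ, cos φ), giving ΔN = 53.787 + 137.950 − 168.556 = 23.18 m.
Horizontal magnitude = √(ΔE² + ΔN²) = √((-584.74)² + 23.18²) = 585.19 m.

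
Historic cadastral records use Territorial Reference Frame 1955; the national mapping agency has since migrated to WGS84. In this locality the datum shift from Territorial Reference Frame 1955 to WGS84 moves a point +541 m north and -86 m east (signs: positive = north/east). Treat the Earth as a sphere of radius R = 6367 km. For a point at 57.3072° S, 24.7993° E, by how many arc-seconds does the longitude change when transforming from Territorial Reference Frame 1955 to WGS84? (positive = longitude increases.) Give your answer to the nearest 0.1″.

Δλ = -5.2″

At latitude -57.3072°, cos φ = 0.540135.
One radian of longitude at latitude φ spans R cos φ, so Δλ = ΔE / (R cos φ) = -86.0 / (6367000 × 0.540135) = -2.5007e-05 rad = -5.158″.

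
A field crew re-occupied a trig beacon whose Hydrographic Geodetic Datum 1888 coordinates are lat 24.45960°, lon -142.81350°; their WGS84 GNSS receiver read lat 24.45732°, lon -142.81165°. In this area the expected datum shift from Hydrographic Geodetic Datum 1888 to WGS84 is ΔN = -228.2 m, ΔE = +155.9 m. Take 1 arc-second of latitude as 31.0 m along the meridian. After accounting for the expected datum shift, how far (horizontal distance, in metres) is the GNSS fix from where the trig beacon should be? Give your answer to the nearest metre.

41 m

Observed coordinate differences: Δφ = -0.00228°, Δλ = +0.00185°.
Converting to metres (1° lat = 111600 m, cos φ = 0.910253): observed ΔN = -254.4 m, observed ΔE = 187.9 m.
Subtracting the expected shift leaves a residual of -254.4 − (-228.2) = -26.2 m north and 187.9 − (155.9) = 32.0 m east.
Residual distance = √((-26.2)² + 32.0²) = 41.4 m.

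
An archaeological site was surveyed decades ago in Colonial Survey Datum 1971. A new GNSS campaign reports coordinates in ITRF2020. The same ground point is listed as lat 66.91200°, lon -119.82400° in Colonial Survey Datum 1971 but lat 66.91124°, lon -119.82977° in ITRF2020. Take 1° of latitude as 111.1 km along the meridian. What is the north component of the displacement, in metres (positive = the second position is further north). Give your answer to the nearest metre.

ΔN = -84 m

Δφ = 66.91124° − 66.91200° = -0.00076°; Δλ = -119.82977° − -119.82400° = -0.00577°.
ΔN = Δφ × 111100 = -84.4 m; ΔE = Δλ × 111100 × cos(66.91200°) = -0.00577 × 111100 × 0.392144 = -251.4 m.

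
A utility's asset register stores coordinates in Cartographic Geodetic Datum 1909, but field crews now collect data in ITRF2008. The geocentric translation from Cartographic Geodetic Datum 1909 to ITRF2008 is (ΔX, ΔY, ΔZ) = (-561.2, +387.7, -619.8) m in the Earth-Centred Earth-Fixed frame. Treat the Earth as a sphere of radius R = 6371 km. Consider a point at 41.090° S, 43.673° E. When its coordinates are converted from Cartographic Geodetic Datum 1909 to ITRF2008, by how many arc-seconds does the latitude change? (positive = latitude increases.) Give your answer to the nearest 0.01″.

sin φ = -0.657244, cos φ = 0.753678, sin λ = 0.690542, cos λ = 0.723293.
North component: ΔN = −sin φ cos λ·ΔX − sin φ sin λ·ΔY + cos φ·ΔZ = −(-0.657244)(0.723293)(-561.2) − (-0.657244)(0.690542)(387.7) + (0.753678)(-619.8) = -557.95 m.
1° of latitude spans πR/180 = 111195 m, so Δφ = -557.95 / 111195 × 3600 = -18.064″.

Δφ = -18.06″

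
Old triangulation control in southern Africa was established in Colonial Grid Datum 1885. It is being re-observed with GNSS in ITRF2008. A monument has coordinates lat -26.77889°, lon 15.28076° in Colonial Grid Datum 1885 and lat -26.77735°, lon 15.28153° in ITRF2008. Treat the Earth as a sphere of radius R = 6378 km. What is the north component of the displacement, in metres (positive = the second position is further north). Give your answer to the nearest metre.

Δφ = -26.77735° − -26.77889° = +0.00154°; Δλ = 15.28153° − 15.28076° = +0.00077°.
1° along a meridian = πR/180 = 111317 m.
ΔN = Δφ × 111317 = 171.4 m; ΔE = Δλ × 111317 × cos(-26.77889°) = +0.00077 × 111317 × 0.892752 = 76.5 m.

ΔN = 171 m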